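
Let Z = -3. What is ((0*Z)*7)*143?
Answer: 0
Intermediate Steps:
((0*Z)*7)*143 = ((0*(-3))*7)*143 = (0*7)*143 = 0*143 = 0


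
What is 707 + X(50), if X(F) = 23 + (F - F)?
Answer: 730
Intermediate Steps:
X(F) = 23 (X(F) = 23 + 0 = 23)
707 + X(50) = 707 + 23 = 730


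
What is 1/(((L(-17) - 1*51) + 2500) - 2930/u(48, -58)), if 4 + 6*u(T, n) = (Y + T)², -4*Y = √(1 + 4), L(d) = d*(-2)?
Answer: 670261709887/1659134592672461 + 21602304*√5/1659134592672461 ≈ 0.00040401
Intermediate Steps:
L(d) = -2*d
Y = -√5/4 (Y = -√(1 + 4)/4 = -√5/4 ≈ -0.55902)
u(T, n) = -⅔ + (T - √5/4)²/6 (u(T, n) = -⅔ + (-√5/4 + T)²/6 = -⅔ + (T - √5/4)²/6)
1/(((L(-17) - 1*51) + 2500) - 2930/u(48, -58)) = 1/(((-2*(-17) - 1*51) + 2500) - 2930/(-⅔ + (-√5 + 4*48)²/96)) = 1/(((34 - 51) + 2500) - 2930/(-⅔ + (-√5 + 192)²/96)) = 1/((-17 + 2500) - 2930/(-⅔ + (192 - √5)²/96)) = 1/(2483 - 2930/(-⅔ + (192 - √5)²/96))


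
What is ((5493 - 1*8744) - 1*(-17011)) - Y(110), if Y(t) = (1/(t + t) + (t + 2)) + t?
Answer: 2978359/220 ≈ 13538.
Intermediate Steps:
Y(t) = 2 + 1/(2*t) + 2*t (Y(t) = (1/(2*t) + (2 + t)) + t = (2 + t + 1/(2*t)) + t = 2 + 1/(2*t) + 2*t)
((5493 - 1*8744) - 1*(-17011)) - Y(110) = ((5493 - 1*8744) - 1*(-17011)) - (2 + (½)/110 + 2*110) = ((5493 - 8744) + 17011) - (2 + (½)*(1/110) + 220) = (-3251 + 17011) - (2 + 1/220 + 220) = 13760 - 1*48841/220 = 13760 - 48841/220 = 2978359/220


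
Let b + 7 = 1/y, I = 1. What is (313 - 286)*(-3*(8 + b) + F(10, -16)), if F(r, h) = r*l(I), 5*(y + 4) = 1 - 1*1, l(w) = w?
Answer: 837/4 ≈ 209.25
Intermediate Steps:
y = -4 (y = -4 + (1 - 1*1)/5 = -4 + (1 - 1)/5 = -4 + (⅕)*0 = -4 + 0 = -4)
b = -29/4 (b = -7 + 1/(-4) = -7 - ¼ = -29/4 ≈ -7.2500)
F(r, h) = r (F(r, h) = r*1 = r)
(313 - 286)*(-3*(8 + b) + F(10, -16)) = (313 - 286)*(-3*(8 - 29/4) + 10) = 27*(-3*¾ + 10) = 27*(-9/4 + 10) = 27*(31/4) = 837/4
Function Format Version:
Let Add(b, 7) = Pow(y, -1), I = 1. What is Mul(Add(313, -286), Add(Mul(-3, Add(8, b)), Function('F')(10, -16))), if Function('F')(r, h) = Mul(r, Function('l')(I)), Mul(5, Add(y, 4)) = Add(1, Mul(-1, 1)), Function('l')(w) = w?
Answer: Rational(837, 4) ≈ 209.25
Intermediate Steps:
y = -4 (y = Add(-4, Mul(Rational(1, 5), Add(1, Mul(-1, 1)))) = Add(-4, Mul(Rational(1, 5), Add(1, -1))) = Add(-4, Mul(Rational(1, 5), 0)) = Add(-4, 0) = -4)
b = Rational(-29, 4) (b = Add(-7, Pow(-4, -1)) = Add(-7, Rational(-1, 4)) = Rational(-29, 4) ≈ -7.2500)
Function('F')(r, h) = r (Function('F')(r, h) = Mul(r, 1) = r)
Mul(Add(313, -286), Add(Mul(-3, Add(8, b)), Function('F')(10, -16))) = Mul(Add(313, -286), Add(Mul(-3, Add(8, Rational(-29, 4))), 10)) = Mul(27, Add(Mul(-3, Rational(3, 4)), 10)) = Mul(27, Add(Rational(-9, 4), 10)) = Mul(27, Rational(31, 4)) = Rational(837, 4)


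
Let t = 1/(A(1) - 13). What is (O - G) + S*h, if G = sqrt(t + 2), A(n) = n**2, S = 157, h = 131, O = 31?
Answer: 20598 - sqrt(69)/6 ≈ 20597.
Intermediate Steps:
t = -1/12 (t = 1/(1**2 - 13) = 1/(1 - 13) = 1/(-12) = -1/12 ≈ -0.083333)
G = sqrt(69)/6 (G = sqrt(-1/12 + 2) = sqrt(23/12) = sqrt(69)/6 ≈ 1.3844)
(O - G) + S*h = (31 - sqrt(69)/6) + 157*131 = (31 - sqrt(69)/6) + 20567 = 20598 - sqrt(69)/6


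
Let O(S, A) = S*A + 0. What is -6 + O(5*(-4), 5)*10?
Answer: -1006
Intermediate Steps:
O(S, A) = A*S (O(S, A) = A*S + 0 = A*S)
-6 + O(5*(-4), 5)*10 = -6 + (5*(5*(-4)))*10 = -6 + (5*(-20))*10 = -6 - 100*10 = -6 - 1000 = -1006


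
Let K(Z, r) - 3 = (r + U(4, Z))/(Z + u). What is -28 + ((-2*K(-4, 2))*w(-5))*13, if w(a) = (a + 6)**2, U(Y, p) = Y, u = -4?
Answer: -173/2 ≈ -86.500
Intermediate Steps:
w(a) = (6 + a)**2
K(Z, r) = 3 + (4 + r)/(-4 + Z) (K(Z, r) = 3 + (r + 4)/(Z - 4) = 3 + (4 + r)/(-4 + Z))
-28 + ((-2*K(-4, 2))*w(-5))*13 = -28 + ((-2*(-8 + 2 + 3*(-4))/(-4 - 4))*(6 - 5)**2)*13 = -28 + (-2*(-8 + 2 - 12)/(-8)*1**2)*13 = -28 + (-(-1)*(-18)/4*1)*13 = -28 + (-2*9/4*1)*13 = -28 - 9/2*1*13 = -28 - 9/2*13 = -28 - 117/2 = -173/2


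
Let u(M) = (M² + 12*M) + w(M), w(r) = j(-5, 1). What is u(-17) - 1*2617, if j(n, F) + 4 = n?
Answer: -2541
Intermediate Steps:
j(n, F) = -4 + n
w(r) = -9 (w(r) = -4 - 5 = -9)
u(M) = -9 + M² + 12*M (u(M) = (M² + 12*M) - 9 = -9 + M² + 12*M)
u(-17) - 1*2617 = (-9 + (-17)² + 12*(-17)) - 1*2617 = (-9 + 289 - 204) - 2617 = 76 - 2617 = -2541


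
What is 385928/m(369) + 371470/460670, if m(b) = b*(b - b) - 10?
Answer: -8889086853/230335 ≈ -38592.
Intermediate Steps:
m(b) = -10 (m(b) = b*0 - 10 = 0 - 10 = -10)
385928/m(369) + 371470/460670 = 385928/(-10) + 371470/460670 = 385928*(-⅒) + 371470*(1/460670) = -192964/5 + 37147/46067 = -8889086853/230335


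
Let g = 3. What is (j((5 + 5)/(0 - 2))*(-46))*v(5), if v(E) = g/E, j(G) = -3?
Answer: 414/5 ≈ 82.800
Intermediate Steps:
v(E) = 3/E
(j((5 + 5)/(0 - 2))*(-46))*v(5) = (-3*(-46))*(3/5) = 138*(3*(1/5)) = 138*(3/5) = 414/5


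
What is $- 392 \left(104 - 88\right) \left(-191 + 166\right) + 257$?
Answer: $157057$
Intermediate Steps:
$- 392 \left(104 - 88\right) \left(-191 + 166\right) + 257 = - 392 \left(104 - 88\right) \left(-25\right) + 257 = - 392 \cdot 16 \left(-25\right) + 257 = \left(-392\right) \left(-400\right) + 257 = 156800 + 257 = 157057$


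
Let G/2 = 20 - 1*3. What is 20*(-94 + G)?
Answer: -1200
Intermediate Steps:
G = 34 (G = 2*(20 - 1*3) = 2*(20 - 3) = 2*17 = 34)
20*(-94 + G) = 20*(-94 + 34) = 20*(-60) = -1200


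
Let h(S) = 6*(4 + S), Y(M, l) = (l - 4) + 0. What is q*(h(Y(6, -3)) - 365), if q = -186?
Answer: 71238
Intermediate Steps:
Y(M, l) = -4 + l (Y(M, l) = (-4 + l) + 0 = -4 + l)
h(S) = 24 + 6*S
q*(h(Y(6, -3)) - 365) = -186*((24 + 6*(-4 - 3)) - 365) = -186*((24 + 6*(-7)) - 365) = -186*((24 - 42) - 365) = -186*(-18 - 365) = -186*(-383) = 71238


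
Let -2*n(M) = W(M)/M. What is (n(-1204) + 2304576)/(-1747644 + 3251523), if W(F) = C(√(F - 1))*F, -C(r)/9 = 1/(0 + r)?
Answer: 768192/501293 - 3*I*√1205/1208116130 ≈ 1.5324 - 8.62e-8*I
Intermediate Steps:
C(r) = -9/r (C(r) = -9/(0 + r) = -9/r)
W(F) = -9*F/√(-1 + F) (W(F) = (-9/√(F - 1))*F = (-9/√(-1 + F))*F = -9*F/√(-1 + F))
n(M) = 9/(2*√(-1 + M)) (n(M) = -(-9*M/√(-1 + M))/(2*M) = -(-9)/(2*√(-1 + M)) = 9/(2*√(-1 + M)))
(n(-1204) + 2304576)/(-1747644 + 3251523) = (9/(2*√(-1 - 1204)) + 2304576)/(-1747644 + 3251523) = (9/(2*√(-1205)) + 2304576)/1503879 = (9*(-I*√1205/1205)/2 + 2304576)*(1/1503879) = (-9*I*√1205/2410 + 2304576)*(1/1503879) = (2304576 - 9*I*√1205/2410)*(1/1503879) = 768192/501293 - 3*I*√1205/1208116130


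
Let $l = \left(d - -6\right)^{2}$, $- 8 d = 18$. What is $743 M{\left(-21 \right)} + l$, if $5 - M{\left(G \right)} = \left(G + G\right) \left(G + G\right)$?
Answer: $- \frac{20910767}{16} \approx -1.3069 \cdot 10^{6}$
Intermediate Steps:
$d = - \frac{9}{4}$ ($d = \left(- \frac{1}{8}\right) 18 = - \frac{9}{4} \approx -2.25$)
$M{\left(G \right)} = 5 - 4 G^{2}$ ($M{\left(G \right)} = 5 - \left(G + G\right) \left(G + G\right) = 5 - 2 G 2 G = 5 - 4 G^{2}$)
$l = \frac{225}{16}$ ($l = \left(- \frac{9}{4} - -6\right)^{2} = \left(- \frac{9}{4} + 6\right)^{2} = \left(\frac{15}{4}\right)^{2} = \frac{225}{16} \approx 14.063$)
$743 M{\left(-21 \right)} + l = 743 \left(5 - 4 \left(-21\right)^{2}\right) + \frac{225}{16} = 743 \left(5 - 1764\right) + \frac{225}{16} = 743 \left(-1759\right) + \frac{225}{16} = -1306937 + \frac{225}{16} = - \frac{20910767}{16}$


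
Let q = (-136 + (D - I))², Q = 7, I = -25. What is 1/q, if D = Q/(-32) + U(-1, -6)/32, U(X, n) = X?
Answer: 16/198025 ≈ 8.0798e-5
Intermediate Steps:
D = -¼ (D = 7/(-32) - 1/32 = 7*(-1/32) - 1*1/32 = -7/32 - 1/32 = -¼ ≈ -0.25000)
q = 198025/16 (q = (-136 + (-¼ - 1*(-25)))² = (-136 + (-¼ + 25))² = (-136 + 99/4)² = (-445/4)² = 198025/16 ≈ 12377.)
1/q = 1/(198025/16) = 16/198025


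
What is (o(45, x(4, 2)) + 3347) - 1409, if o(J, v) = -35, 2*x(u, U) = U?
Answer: 1903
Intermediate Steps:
x(u, U) = U/2
(o(45, x(4, 2)) + 3347) - 1409 = (-35 + 3347) - 1409 = 3312 - 1409 = 1903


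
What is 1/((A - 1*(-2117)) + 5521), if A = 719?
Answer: 1/8357 ≈ 0.00011966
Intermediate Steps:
1/((A - 1*(-2117)) + 5521) = 1/((719 - 1*(-2117)) + 5521) = 1/((719 + 2117) + 5521) = 1/(2836 + 5521) = 1/8357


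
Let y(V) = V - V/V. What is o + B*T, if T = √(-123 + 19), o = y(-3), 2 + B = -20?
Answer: -4 - 44*I*√26 ≈ -4.0 - 224.36*I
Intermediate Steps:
B = -22 (B = -2 - 20 = -22)
y(V) = -1 + V (y(V) = V - 1*1 = V - 1 = -1 + V)
o = -4 (o = -1 - 3 = -4)
T = 2*I*√26 (T = √(-104) = 2*I*√26 ≈ 10.198*I)
o + B*T = -4 - 44*I*√26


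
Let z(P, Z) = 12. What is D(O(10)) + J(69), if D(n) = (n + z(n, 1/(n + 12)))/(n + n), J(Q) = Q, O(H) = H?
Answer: 701/10 ≈ 70.100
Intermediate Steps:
D(n) = (12 + n)/(2*n) (D(n) = (n + 12)/(n + n) = (12 + n)/((2*n)) = (12 + n)*(1/(2*n)) = (12 + n)/(2*n))
D(O(10)) + J(69) = (½)*(12 + 10)/10 + 69 = (½)*(⅒)*22 + 69 = 11/10 + 69 = 701/10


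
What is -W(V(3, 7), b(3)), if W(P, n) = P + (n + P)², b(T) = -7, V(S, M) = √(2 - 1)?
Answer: -37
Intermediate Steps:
V(S, M) = 1 (V(S, M) = √1 = 1)
W(P, n) = P + (P + n)²
-W(V(3, 7), b(3)) = -(1 + (1 - 7)²) = -(1 + (-6)²) = -(1 + 36) = -1*37 = -37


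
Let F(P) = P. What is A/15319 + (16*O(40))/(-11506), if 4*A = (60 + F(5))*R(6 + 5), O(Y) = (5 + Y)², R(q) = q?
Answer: -988557805/352520828 ≈ -2.8043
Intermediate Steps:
A = 715/4 (A = ((60 + 5)*(6 + 5))/4 = (65*11)/4 = (¼)*715 = 715/4 ≈ 178.75)
A/15319 + (16*O(40))/(-11506) = (715/4)/15319 + (16*(5 + 40)²)/(-11506) = (715/4)*(1/15319) + (16*45²)*(-1/11506) = 715/61276 + (16*2025)*(-1/11506) = 715/61276 + 32400*(-1/11506) = 715/61276 - 16200/5753 = -988557805/352520828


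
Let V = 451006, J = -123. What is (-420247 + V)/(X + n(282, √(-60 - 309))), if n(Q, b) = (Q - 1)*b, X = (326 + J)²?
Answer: 1267547631/1727318290 - 25929837*I*√41/1727318290 ≈ 0.73382 - 0.096121*I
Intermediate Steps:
X = 41209 (X = (326 - 123)² = 203² = 41209)
n(Q, b) = b*(-1 + Q) (n(Q, b) = (-1 + Q)*b = b*(-1 + Q))
(-420247 + V)/(X + n(282, √(-60 - 309))) = (-420247 + 451006)/(41209 + √(-60 - 309)*(-1 + 282)) = 30759/(41209 + √(-369)*281) = 30759/(41209 + (3*I*√41)*281) = 30759/(41209 + 843*I*√41)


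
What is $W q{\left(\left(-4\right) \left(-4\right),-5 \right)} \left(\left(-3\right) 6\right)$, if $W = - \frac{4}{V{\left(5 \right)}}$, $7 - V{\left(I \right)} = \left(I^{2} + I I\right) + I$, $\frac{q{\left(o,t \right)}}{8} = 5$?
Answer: $-60$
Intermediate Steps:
$q{\left(o,t \right)} = 40$ ($q{\left(o,t \right)} = 8 \cdot 5 = 40$)
$V{\left(I \right)} = 7 - I - 2 I^{2}$ ($V{\left(I \right)} = 7 - \left(\left(I^{2} + I I\right) + I\right) = 7 - \left(\left(I^{2} + I^{2}\right) + I\right) = 7 - \left(2 I^{2} + I\right) = 7 - \left(I + 2 I^{2}\right) = 7 - I - 2 I^{2}$)
$W = \frac{1}{12}$ ($W = - \frac{4}{7 - 5 - 2 \cdot 5^{2}} = - \frac{4}{7 - 5 - 50} = - \frac{4}{-48} = \left(-4\right) \left(- \frac{1}{48}\right) = \frac{1}{12} \approx 0.083333$)
$W q{\left(\left(-4\right) \left(-4\right),-5 \right)} \left(\left(-3\right) 6\right) = \frac{1}{12} \cdot 40 \left(\left(-3\right) 6\right) = \frac{10}{3} \left(-18\right) = -60$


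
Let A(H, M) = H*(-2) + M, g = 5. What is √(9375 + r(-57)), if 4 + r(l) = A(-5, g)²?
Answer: 2*√2399 ≈ 97.959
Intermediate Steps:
A(H, M) = M - 2*H (A(H, M) = -2*H + M = M - 2*H)
r(l) = 221 (r(l) = -4 + (5 - 2*(-5))² = -4 + (5 + 10)² = -4 + 15² = -4 + 225 = 221)
√(9375 + r(-57)) = √(9375 + 221) = √9596 = 2*√2399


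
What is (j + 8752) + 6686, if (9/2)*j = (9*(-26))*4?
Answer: 15230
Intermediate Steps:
j = -208 (j = 2*((9*(-26))*4)/9 = 2*(-234*4)/9 = (2/9)*(-936) = -208)
(j + 8752) + 6686 = (-208 + 8752) + 6686 = 8544 + 6686 = 15230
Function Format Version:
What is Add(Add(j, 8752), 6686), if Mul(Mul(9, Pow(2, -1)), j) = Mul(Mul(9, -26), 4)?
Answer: 15230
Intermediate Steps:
j = -208 (j = Mul(Rational(2, 9), Mul(Mul(9, -26), 4)) = Mul(Rational(2, 9), Mul(-234, 4)) = Mul(Rational(2, 9), -936) = -208)
Add(Add(j, 8752), 6686) = Add(Add(-208, 8752), 6686) = Add(8544, 6686) = 15230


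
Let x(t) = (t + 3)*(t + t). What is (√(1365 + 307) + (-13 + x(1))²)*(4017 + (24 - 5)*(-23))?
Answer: 89500 + 7160*√418 ≈ 2.3589e+5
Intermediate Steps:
x(t) = 2*t*(3 + t) (x(t) = (3 + t)*(2*t) = 2*t*(3 + t))
(√(1365 + 307) + (-13 + x(1))²)*(4017 + (24 - 5)*(-23)) = (√(1365 + 307) + (-13 + 2*1*(3 + 1))²)*(4017 + (24 - 5)*(-23)) = (√1672 + (-13 + 2*1*4)²)*(4017 + 19*(-23)) = (2*√418 + (-13 + 8)²)*(4017 - 437) = (2*√418 + (-5)²)*3580 = (2*√418 + 25)*3580 = (25 + 2*√418)*3580 = 89500 + 7160*√418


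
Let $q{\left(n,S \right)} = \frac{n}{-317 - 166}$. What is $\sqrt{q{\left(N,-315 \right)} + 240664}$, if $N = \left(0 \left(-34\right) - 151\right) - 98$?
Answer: $\frac{\sqrt{6238264907}}{161} \approx 490.58$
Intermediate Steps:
$N = -249$ ($N = \left(0 - 151\right) - 98 = -151 - 98 = -249$)
$q{\left(n,S \right)} = - \frac{n}{483}$ ($q{\left(n,S \right)} = \frac{n}{-317 - 166} = \frac{n}{-483} = n \left(- \frac{1}{483}\right) = - \frac{n}{483}$)
$\sqrt{q{\left(N,-315 \right)} + 240664} = \sqrt{\left(- \frac{1}{483}\right) \left(-249\right) + 240664} = \sqrt{\frac{83}{161} + 240664} = \sqrt{\frac{38746987}{161}} = \frac{\sqrt{6238264907}}{161}$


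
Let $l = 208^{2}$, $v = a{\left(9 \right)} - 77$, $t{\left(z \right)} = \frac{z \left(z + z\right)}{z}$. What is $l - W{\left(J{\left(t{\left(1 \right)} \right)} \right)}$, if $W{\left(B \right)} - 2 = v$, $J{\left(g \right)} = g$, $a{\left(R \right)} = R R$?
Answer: $43258$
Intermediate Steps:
$a{\left(R \right)} = R^{2}$
$t{\left(z \right)} = 2 z$ ($t{\left(z \right)} = \frac{z 2 z}{z} = \frac{2 z^{2}}{z} = 2 z$)
$v = 4$ ($v = 9^{2} - 77 = 81 - 77 = 4$)
$W{\left(B \right)} = 6$ ($W{\left(B \right)} = 2 + 4 = 6$)
$l = 43264$
$l - W{\left(J{\left(t{\left(1 \right)} \right)} \right)} = 43264 - 6 = 43258$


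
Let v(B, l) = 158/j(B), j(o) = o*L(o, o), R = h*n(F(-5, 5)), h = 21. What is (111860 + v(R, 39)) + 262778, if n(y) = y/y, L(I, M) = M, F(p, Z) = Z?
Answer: 165215516/441 ≈ 3.7464e+5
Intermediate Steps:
n(y) = 1
R = 21 (R = 21*1 = 21)
j(o) = o**2 (j(o) = o*o = o**2)
v(B, l) = 158/B**2 (v(B, l) = 158/(B**2) = 158/B**2)
(111860 + v(R, 39)) + 262778 = (111860 + 158/21**2) + 262778 = (111860 + 158*(1/441)) + 262778 = (111860 + 158/441) + 262778 = 49330418/441 + 262778 = 165215516/441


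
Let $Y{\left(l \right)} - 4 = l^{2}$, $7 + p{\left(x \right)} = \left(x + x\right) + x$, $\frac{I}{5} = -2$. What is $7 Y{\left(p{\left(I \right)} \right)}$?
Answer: $9611$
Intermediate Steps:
$I = -10$ ($I = 5 \left(-2\right) = -10$)
$p{\left(x \right)} = -7 + 3 x$ ($p{\left(x \right)} = -7 + \left(\left(x + x\right) + x\right) = -7 + \left(2 x + x\right) = -7 + 3 x$)
$Y{\left(l \right)} = 4 + l^{2}$
$7 Y{\left(p{\left(I \right)} \right)} = 7 \left(4 + \left(-7 + 3 \left(-10\right)\right)^{2}\right) = 7 \left(4 + \left(-7 - 30\right)^{2}\right) = 7 \left(4 + \left(-37\right)^{2}\right) = 7 \left(4 + 1369\right) = 7 \cdot 1373 = 9611$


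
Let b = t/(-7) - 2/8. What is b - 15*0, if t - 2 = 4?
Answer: -31/28 ≈ -1.1071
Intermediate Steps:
t = 6 (t = 2 + 4 = 6)
b = -31/28 (b = 6/(-7) - 2/8 = 6*(-⅐) - 2*⅛ = -6/7 - ¼ = -31/28 ≈ -1.1071)
b - 15*0 = -31/28 - 15*0 = -31/28 + 0 = -31/28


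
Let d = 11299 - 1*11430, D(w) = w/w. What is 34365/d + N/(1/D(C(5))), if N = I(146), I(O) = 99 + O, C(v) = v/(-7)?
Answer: -2270/131 ≈ -17.328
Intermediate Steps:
C(v) = -v/7 (C(v) = v*(-1/7) = -v/7)
D(w) = 1
d = -131 (d = 11299 - 11430 = -131)
N = 245 (N = 99 + 146 = 245)
34365/d + N/(1/D(C(5))) = 34365/(-131) + 245/(1/1) = 34365*(-1/131) + 245/1 = -34365/131 + 245*1 = -34365/131 + 245 = -2270/131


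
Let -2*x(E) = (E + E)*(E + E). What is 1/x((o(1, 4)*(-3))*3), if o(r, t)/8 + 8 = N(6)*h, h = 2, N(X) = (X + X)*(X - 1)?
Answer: -1/130056192 ≈ -7.6890e-9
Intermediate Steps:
N(X) = 2*X*(-1 + X) (N(X) = (2*X)*(-1 + X) = 2*X*(-1 + X))
o(r, t) = 896 (o(r, t) = -64 + 8*((2*6*(-1 + 6))*2) = -64 + 8*((2*6*5)*2) = -64 + 8*(60*2) = -64 + 8*120 = -64 + 960 = 896)
x(E) = -2*E² (x(E) = -(E + E)*(E + E)/2 = -2*E*2*E/2 = -2*E²)
1/x((o(1, 4)*(-3))*3) = 1/(-2*((896*(-3))*3)²) = 1/(-2*(-2688*3)²) = 1/(-2*(-8064)²) = 1/(-2*65028096) = 1/(-130056192) = -1/130056192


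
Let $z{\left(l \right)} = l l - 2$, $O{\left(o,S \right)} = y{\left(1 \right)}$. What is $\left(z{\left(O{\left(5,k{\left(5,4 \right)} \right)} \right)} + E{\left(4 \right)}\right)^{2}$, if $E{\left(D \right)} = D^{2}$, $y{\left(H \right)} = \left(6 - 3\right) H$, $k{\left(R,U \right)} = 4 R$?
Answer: $529$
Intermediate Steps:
$y{\left(H \right)} = 3 H$
$O{\left(o,S \right)} = 3$ ($O{\left(o,S \right)} = 3 \cdot 1 = 3$)
$z{\left(l \right)} = -2 + l^{2}$ ($z{\left(l \right)} = l^{2} - 2 = -2 + l^{2}$)
$\left(z{\left(O{\left(5,k{\left(5,4 \right)} \right)} \right)} + E{\left(4 \right)}\right)^{2} = \left(\left(-2 + 3^{2}\right) + 4^{2}\right)^{2} = \left(\left(-2 + 9\right) + 16\right)^{2} = \left(7 + 16\right)^{2} = 23^{2} = 529$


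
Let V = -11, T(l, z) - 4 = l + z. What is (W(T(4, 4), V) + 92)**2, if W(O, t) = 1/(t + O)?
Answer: 8649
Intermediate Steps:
T(l, z) = 4 + l + z (T(l, z) = 4 + (l + z) = 4 + l + z)
W(O, t) = 1/(O + t)
(W(T(4, 4), V) + 92)**2 = (1/((4 + 4 + 4) - 11) + 92)**2 = (1/(12 - 11) + 92)**2 = (1/1 + 92)**2 = (1 + 92)**2 = 93**2 = 8649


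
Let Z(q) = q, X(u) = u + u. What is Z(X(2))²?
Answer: 16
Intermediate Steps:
X(u) = 2*u
Z(X(2))² = (2*2)² = 4² = 16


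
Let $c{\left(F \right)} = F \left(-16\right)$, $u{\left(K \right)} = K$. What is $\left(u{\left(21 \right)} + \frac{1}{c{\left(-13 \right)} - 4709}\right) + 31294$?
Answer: $\frac{140948814}{4501} \approx 31315.0$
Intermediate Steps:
$c{\left(F \right)} = - 16 F$
$\left(u{\left(21 \right)} + \frac{1}{c{\left(-13 \right)} - 4709}\right) + 31294 = \left(21 + \frac{1}{\left(-16\right) \left(-13\right) - 4709}\right) + 31294 = \left(21 + \frac{1}{208 - 4709}\right) + 31294 = \left(21 + \frac{1}{-4501}\right) + 31294 = \left(21 - \frac{1}{4501}\right) + 31294 = \frac{94520}{4501} + 31294 = \frac{140948814}{4501}$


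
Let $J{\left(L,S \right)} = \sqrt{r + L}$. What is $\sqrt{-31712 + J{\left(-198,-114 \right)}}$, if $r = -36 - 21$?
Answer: $\sqrt{-31712 + i \sqrt{255}} \approx 0.0448 + 178.08 i$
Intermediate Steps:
$r = -57$
$J{\left(L,S \right)} = \sqrt{-57 + L}$
$\sqrt{-31712 + J{\left(-198,-114 \right)}} = \sqrt{-31712 + \sqrt{-57 - 198}} = \sqrt{-31712 + \sqrt{-255}} = \sqrt{-31712 + i \sqrt{255}}$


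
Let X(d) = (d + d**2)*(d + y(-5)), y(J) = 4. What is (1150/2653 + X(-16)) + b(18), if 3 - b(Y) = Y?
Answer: -7679285/2653 ≈ -2894.6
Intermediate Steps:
b(Y) = 3 - Y
X(d) = (4 + d)*(d + d**2) (X(d) = (d + d**2)*(d + 4) = (d + d**2)*(4 + d) = (4 + d)*(d + d**2))
(1150/2653 + X(-16)) + b(18) = (1150/2653 - 16*(4 + (-16)**2 + 5*(-16))) + (3 - 1*18) = (1150*(1/2653) - 16*(4 + 256 - 80)) + (3 - 18) = (1150/2653 - 16*180) - 15 = (1150/2653 - 2880) - 15 = -7639490/2653 - 15 = -7679285/2653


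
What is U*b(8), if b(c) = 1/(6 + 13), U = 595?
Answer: 595/19 ≈ 31.316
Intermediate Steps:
b(c) = 1/19
U*b(8) = 595*(1/19) = 595/19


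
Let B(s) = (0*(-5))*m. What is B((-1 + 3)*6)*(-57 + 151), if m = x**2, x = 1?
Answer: 0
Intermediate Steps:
m = 1 (m = 1**2 = 1)
B(s) = 0 (B(s) = (0*(-5))*1 = 0*1 = 0)
B((-1 + 3)*6)*(-57 + 151) = 0*(-57 + 151) = 0*94 = 0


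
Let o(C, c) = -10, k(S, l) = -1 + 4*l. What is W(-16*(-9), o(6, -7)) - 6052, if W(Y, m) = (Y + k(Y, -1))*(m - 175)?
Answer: -31767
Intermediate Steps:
W(Y, m) = (-175 + m)*(-5 + Y) (W(Y, m) = (Y + (-1 + 4*(-1)))*(m - 175) = (Y + (-1 - 4))*(-175 + m) = (Y - 5)*(-175 + m) = (-5 + Y)*(-175 + m) = (-175 + m)*(-5 + Y))
W(-16*(-9), o(6, -7)) - 6052 = (875 - (-2800)*(-9) - 5*(-10) - 16*(-9)*(-10)) - 6052 = (875 - 175*144 + 50 + 144*(-10)) - 6052 = (875 - 25200 + 50 - 1440) - 6052 = -25715 - 6052 = -31767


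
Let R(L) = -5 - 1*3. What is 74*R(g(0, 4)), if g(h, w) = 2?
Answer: -592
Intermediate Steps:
R(L) = -8 (R(L) = -5 - 3 = -8)
74*R(g(0, 4)) = 74*(-8) = -592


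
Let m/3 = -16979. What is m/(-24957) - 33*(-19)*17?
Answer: 88689200/8319 ≈ 10661.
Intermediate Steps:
m = -50937 (m = 3*(-16979) = -50937)
m/(-24957) - 33*(-19)*17 = -50937/(-24957) - 33*(-19)*17 = -50937*(-1/24957) + 627*17 = 16979/8319 + 10659 = 88689200/8319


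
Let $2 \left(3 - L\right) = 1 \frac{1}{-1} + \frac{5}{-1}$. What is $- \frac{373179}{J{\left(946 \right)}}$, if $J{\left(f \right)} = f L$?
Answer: $- \frac{124393}{1892} \approx -65.747$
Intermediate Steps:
$L = 6$ ($L = 3 - \frac{1 \frac{1}{-1} + \frac{5}{-1}}{2} = 3 - \frac{1 \left(-1\right) + 5 \left(-1\right)}{2} = 3 - \frac{-1 - 5}{2} = 3 - -3 = 3 + 3 = 6$)
$J{\left(f \right)} = 6 f$ ($J{\left(f \right)} = f 6 = 6 f$)
$- \frac{373179}{J{\left(946 \right)}} = - \frac{373179}{6 \cdot 946} = - \frac{373179}{5676} = \left(-373179\right) \frac{1}{5676} = - \frac{124393}{1892}$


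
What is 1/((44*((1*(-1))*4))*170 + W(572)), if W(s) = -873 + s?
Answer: -1/30221 ≈ -3.3090e-5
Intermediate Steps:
1/((44*((1*(-1))*4))*170 + W(572)) = 1/((44*((1*(-1))*4))*170 + (-873 + 572)) = 1/((44*(-1*4))*170 - 301) = 1/((44*(-4))*170 - 301) = 1/(-176*170 - 301) = 1/(-29920 - 301) = 1/(-30221) = -1/30221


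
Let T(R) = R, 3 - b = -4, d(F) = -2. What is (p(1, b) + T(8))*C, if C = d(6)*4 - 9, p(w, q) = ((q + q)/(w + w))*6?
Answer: -850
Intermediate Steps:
b = 7 (b = 3 - 1*(-4) = 3 + 4 = 7)
p(w, q) = 6*q/w (p(w, q) = ((2*q)/((2*w)))*6 = ((2*q)*(1/(2*w)))*6 = (q/w)*6 = 6*q/w)
C = -17 (C = -2*4 - 9 = -8 - 9 = -17)
(p(1, b) + T(8))*C = (6*7/1 + 8)*(-17) = (6*7*1 + 8)*(-17) = (42 + 8)*(-17) = 50*(-17) = -850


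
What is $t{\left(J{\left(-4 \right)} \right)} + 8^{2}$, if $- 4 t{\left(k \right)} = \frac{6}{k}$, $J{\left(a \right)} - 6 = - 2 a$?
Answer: $\frac{1789}{28} \approx 63.893$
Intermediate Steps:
$J{\left(a \right)} = 6 - 2 a$
$t{\left(k \right)} = - \frac{3}{2 k}$ ($t{\left(k \right)} = - \frac{6 \frac{1}{k}}{4} = - \frac{3}{2 k}$)
$t{\left(J{\left(-4 \right)} \right)} + 8^{2} = - \frac{3}{2 \left(6 - -8\right)} + 8^{2} = - \frac{3}{2 \left(6 + 8\right)} + 64 = - \frac{3}{2 \cdot 14} + 64 = \left(- \frac{3}{2}\right) \frac{1}{14} + 64 = - \frac{3}{28} + 64 = \frac{1789}{28}$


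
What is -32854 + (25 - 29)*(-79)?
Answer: -32538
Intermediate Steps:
-32854 + (25 - 29)*(-79) = -32854 - 4*(-79) = -32854 + 316 = -32538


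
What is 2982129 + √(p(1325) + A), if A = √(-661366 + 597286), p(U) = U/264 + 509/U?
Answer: 2982129 + √(6611223498 + 14683204800*I*√445)/34980 ≈ 2.9821e+6 + 11.131*I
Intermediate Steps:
p(U) = 509/U + U/264 (p(U) = U*(1/264) + 509/U = U/264 + 509/U = 509/U + U/264)
A = 12*I*√445 (A = √(-64080) = 12*I*√445 ≈ 253.14*I)
2982129 + √(p(1325) + A) = 2982129 + √((509/1325 + (1/264)*1325) + 12*I*√445) = 2982129 + √((509*(1/1325) + 1325/264) + 12*I*√445) = 2982129 + √((509/1325 + 1325/264) + 12*I*√445) = 2982129 + √(1890001/349800 + 12*I*√445)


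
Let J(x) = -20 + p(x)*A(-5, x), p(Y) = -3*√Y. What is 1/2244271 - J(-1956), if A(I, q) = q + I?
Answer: 44885421/2244271 - 11766*I*√489 ≈ 20.0 - 2.6019e+5*I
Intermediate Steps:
A(I, q) = I + q
J(x) = -20 - 3*√x*(-5 + x) (J(x) = -20 + (-3*√x)*(-5 + x) = -20 - 3*√x*(-5 + x))
1/2244271 - J(-1956) = 1/2244271 - (-20 + 3*√(-1956)*(5 - 1*(-1956))) = 1/2244271 - (-20 + 3*(2*I*√489)*(5 + 1956)) = 1/2244271 - (-20 + 3*(2*I*√489)*1961) = 1/2244271 - (-20 + 11766*I*√489) = 1/2244271 + (20 - 11766*I*√489) = 44885421/2244271 - 11766*I*√489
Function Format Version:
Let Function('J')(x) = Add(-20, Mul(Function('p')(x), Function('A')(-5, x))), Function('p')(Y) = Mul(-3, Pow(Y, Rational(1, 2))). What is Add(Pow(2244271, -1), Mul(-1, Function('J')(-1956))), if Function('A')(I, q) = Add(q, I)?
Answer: Add(Rational(44885421, 2244271), Mul(-11766, I, Pow(489, Rational(1, 2)))) ≈ Add(20.000, Mul(-2.6019e+5, I))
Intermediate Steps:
Function('A')(I, q) = Add(I, q)
Function('J')(x) = Add(-20, Mul(-3, Pow(x, Rational(1, 2)), Add(-5, x))) (Function('J')(x) = Add(-20, Mul(Mul(-3, Pow(x, Rational(1, 2))), Add(-5, x))) = Add(-20, Mul(-3, Pow(x, Rational(1, 2)), Add(-5, x))))
Add(Pow(2244271, -1), Mul(-1, Function('J')(-1956))) = Add(Pow(2244271, -1), Mul(-1, Add(-20, Mul(3, Pow(-1956, Rational(1, 2)), Add(5, Mul(-1, -1956)))))) = Add(Rational(1, 2244271), Mul(-1, Add(-20, Mul(3, Mul(2, I, Pow(489, Rational(1, 2))), Add(5, 1956))))) = Add(Rational(1, 2244271), Mul(-1, Add(-20, Mul(3, Mul(2, I, Pow(489, Rational(1, 2))), 1961)))) = Add(Rational(1, 2244271), Mul(-1, Add(-20, Mul(11766, I, Pow(489, Rational(1, 2)))))) = Add(Rational(1, 2244271), Add(20, Mul(-11766, I, Pow(489, Rational(1, 2))))) = Add(Rational(44885421, 2244271), Mul(-11766, I, Pow(489, Rational(1, 2))))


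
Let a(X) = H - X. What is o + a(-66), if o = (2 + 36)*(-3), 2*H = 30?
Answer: -33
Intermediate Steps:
H = 15 (H = (½)*30 = 15)
a(X) = 15 - X
o = -114 (o = 38*(-3) = -114)
o + a(-66) = -114 + (15 - 1*(-66)) = -114 + (15 + 66) = -114 + 81 = -33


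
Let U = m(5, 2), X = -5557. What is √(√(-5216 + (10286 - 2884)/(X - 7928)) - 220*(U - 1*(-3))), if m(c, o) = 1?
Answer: √(-160023798000 + 13485*I*√948604509570)/13485 ≈ 1.2163 + 29.69*I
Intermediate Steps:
U = 1
√(√(-5216 + (10286 - 2884)/(X - 7928)) - 220*(U - 1*(-3))) = √(√(-5216 + (10286 - 2884)/(-5557 - 7928)) - 220*(1 - 1*(-3))) = √(√(-5216 + 7402/(-13485)) - 220*(1 + 3)) = √(√(-5216 + 7402*(-1/13485)) - 220*4) = √(√(-5216 - 7402/13485) - 880) = √(√(-70345162/13485) - 880) = √(I*√948604509570/13485 - 880) = √(-880 + I*√948604509570/13485)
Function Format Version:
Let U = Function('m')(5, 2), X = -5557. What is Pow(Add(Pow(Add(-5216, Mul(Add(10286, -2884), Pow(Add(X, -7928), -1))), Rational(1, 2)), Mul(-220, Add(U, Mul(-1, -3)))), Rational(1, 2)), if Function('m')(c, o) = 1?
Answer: Mul(Rational(1, 13485), Pow(Add(-160023798000, Mul(13485, I, Pow(948604509570, Rational(1, 2)))), Rational(1, 2))) ≈ Add(1.2163, Mul(29.690, I))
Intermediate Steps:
U = 1
Pow(Add(Pow(Add(-5216, Mul(Add(10286, -2884), Pow(Add(X, -7928), -1))), Rational(1, 2)), Mul(-220, Add(U, Mul(-1, -3)))), Rational(1, 2)) = Pow(Add(Pow(Add(-5216, Mul(Add(10286, -2884), Pow(Add(-5557, -7928), -1))), Rational(1, 2)), Mul(-220, Add(1, Mul(-1, -3)))), Rational(1, 2)) = Pow(Add(Pow(Add(-5216, Mul(7402, Pow(-13485, -1))), Rational(1, 2)), Mul(-220, Add(1, 3))), Rational(1, 2)) = Pow(Add(Pow(Add(-5216, Mul(7402, Rational(-1, 13485))), Rational(1, 2)), Mul(-220, 4)), Rational(1, 2)) = Pow(Add(Pow(Add(-5216, Rational(-7402, 13485)), Rational(1, 2)), -880), Rational(1, 2)) = Pow(Add(Pow(Rational(-70345162, 13485), Rational(1, 2)), -880), Rational(1, 2)) = Pow(Add(Mul(Rational(1, 13485), I, Pow(948604509570, Rational(1, 2))), -880), Rational(1, 2)) = Pow(Add(-880, Mul(Rational(1, 13485), I, Pow(948604509570, Rational(1, 2)))), Rational(1, 2))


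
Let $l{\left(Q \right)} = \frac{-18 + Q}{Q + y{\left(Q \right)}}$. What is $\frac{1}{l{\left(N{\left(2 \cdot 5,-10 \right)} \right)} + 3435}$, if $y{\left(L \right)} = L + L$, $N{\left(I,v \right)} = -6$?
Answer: $\frac{3}{10309} \approx 0.00029101$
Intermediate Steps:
$y{\left(L \right)} = 2 L$
$l{\left(Q \right)} = \frac{-18 + Q}{3 Q}$ ($l{\left(Q \right)} = \frac{-18 + Q}{Q + 2 Q} = \frac{-18 + Q}{3 Q}$)
$\frac{1}{l{\left(N{\left(2 \cdot 5,-10 \right)} \right)} + 3435} = \frac{1}{\frac{-18 - 6}{3 \left(-6\right)} + 3435} = \frac{1}{\frac{1}{3} \left(- \frac{1}{6}\right) \left(-24\right) + 3435} = \frac{1}{\frac{4}{3} + 3435} = \frac{1}{\frac{10309}{3}} = \frac{3}{10309}$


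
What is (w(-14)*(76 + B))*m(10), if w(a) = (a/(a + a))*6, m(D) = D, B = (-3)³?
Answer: 1470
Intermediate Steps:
B = -27
w(a) = 3 (w(a) = (a/((2*a)))*6 = (a*(1/(2*a)))*6 = (½)*6 = 3)
(w(-14)*(76 + B))*m(10) = (3*(76 - 27))*10 = (3*49)*10 = 147*10 = 1470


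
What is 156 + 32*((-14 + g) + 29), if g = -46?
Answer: -836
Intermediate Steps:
156 + 32*((-14 + g) + 29) = 156 + 32*((-14 - 46) + 29) = 156 + 32*(-60 + 29) = 156 + 32*(-31) = 156 - 992 = -836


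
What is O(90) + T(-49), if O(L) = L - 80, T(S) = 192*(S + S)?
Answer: -18806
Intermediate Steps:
T(S) = 384*S (T(S) = 192*(2*S) = 384*S)
O(L) = -80 + L
O(90) + T(-49) = (-80 + 90) + 384*(-49) = 10 - 18816 = -18806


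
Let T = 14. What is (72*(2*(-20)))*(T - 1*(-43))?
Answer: -164160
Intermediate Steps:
(72*(2*(-20)))*(T - 1*(-43)) = (72*(2*(-20)))*(14 - 1*(-43)) = (72*(-40))*(14 + 43) = -2880*57 = -164160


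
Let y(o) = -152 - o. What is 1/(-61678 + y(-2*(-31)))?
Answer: -1/61892 ≈ -1.6157e-5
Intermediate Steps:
1/(-61678 + y(-2*(-31))) = 1/(-61678 + (-152 - (-2)*(-31))) = 1/(-61678 + (-152 - 1*62)) = 1/(-61678 + (-152 - 62)) = 1/(-61678 - 214) = 1/(-61892) = -1/61892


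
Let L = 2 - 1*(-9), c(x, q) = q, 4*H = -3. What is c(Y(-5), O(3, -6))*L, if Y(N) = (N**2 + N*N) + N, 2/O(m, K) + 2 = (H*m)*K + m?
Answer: 44/29 ≈ 1.5172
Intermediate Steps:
H = -3/4 (H = (1/4)*(-3) = -3/4 ≈ -0.75000)
O(m, K) = 2/(-2 + m - 3*K*m/4) (O(m, K) = 2/(-2 + ((-3*m/4)*K + m)) = 2/(-2 + (-3*K*m/4 + m)) = 2/(-2 + (m - 3*K*m/4)) = 2/(-2 + m - 3*K*m/4))
Y(N) = N + 2*N**2 (Y(N) = (N**2 + N**2) + N = 2*N**2 + N = N + 2*N**2)
L = 11 (L = 2 + 9 = 11)
c(Y(-5), O(3, -6))*L = -8/(8 - 4*3 + 3*(-6)*3)*11 = -8/(8 - 12 - 54)*11 = -8/(-58)*11 = -8*(-1/58)*11 = (4/29)*11 = 44/29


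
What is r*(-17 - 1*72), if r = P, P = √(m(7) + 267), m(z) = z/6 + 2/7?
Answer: -445*√18942/42 ≈ -1458.2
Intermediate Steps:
m(z) = 2/7 + z/6 (m(z) = z*(⅙) + 2*(⅐) = z/6 + 2/7 = 2/7 + z/6)
P = 5*√18942/42 (P = √((2/7 + (⅙)*7) + 267) = √((2/7 + 7/6) + 267) = √(61/42 + 267) = √(11275/42) = 5*√18942/42 ≈ 16.385)
r = 5*√18942/42 ≈ 16.385
r*(-17 - 1*72) = (5*√18942/42)*(-17 - 1*72) = (5*√18942/42)*(-17 - 72) = (5*√18942/42)*(-89) = -445*√18942/42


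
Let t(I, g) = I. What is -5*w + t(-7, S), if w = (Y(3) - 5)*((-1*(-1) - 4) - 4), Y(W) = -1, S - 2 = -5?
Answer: -217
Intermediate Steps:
S = -3 (S = 2 - 5 = -3)
w = 42 (w = (-1 - 5)*((-1*(-1) - 4) - 4) = -6*((1 - 4) - 4) = -6*(-3 - 4) = -6*(-7) = 42)
-5*w + t(-7, S) = -5*42 - 7 = -210 - 7 = -217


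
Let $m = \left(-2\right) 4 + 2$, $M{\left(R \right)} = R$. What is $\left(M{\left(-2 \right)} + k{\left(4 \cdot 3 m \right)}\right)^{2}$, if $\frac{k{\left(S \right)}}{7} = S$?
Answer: $256036$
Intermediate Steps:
$m = -6$ ($m = -8 + 2 = -6$)
$k{\left(S \right)} = 7 S$
$\left(M{\left(-2 \right)} + k{\left(4 \cdot 3 m \right)}\right)^{2} = \left(-2 + 7 \cdot 4 \cdot 3 \left(-6\right)\right)^{2} = \left(-2 + 7 \cdot 12 \left(-6\right)\right)^{2} = \left(-2 + 7 \left(-72\right)\right)^{2} = \left(-2 - 504\right)^{2} = \left(-506\right)^{2} = 256036$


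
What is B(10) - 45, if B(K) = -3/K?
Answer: -453/10 ≈ -45.300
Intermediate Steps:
B(10) - 45 = -3/10 - 45 = -453/10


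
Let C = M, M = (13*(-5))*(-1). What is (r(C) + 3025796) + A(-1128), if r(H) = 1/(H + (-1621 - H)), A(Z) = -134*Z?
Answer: 5149832707/1621 ≈ 3.1769e+6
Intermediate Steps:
M = 65 (M = -65*(-1) = 65)
C = 65
r(H) = -1/1621 (r(H) = 1/(-1621) = -1/1621)
(r(C) + 3025796) + A(-1128) = (-1/1621 + 3025796) - 134*(-1128) = 4904815315/1621 + 151152 = 5149832707/1621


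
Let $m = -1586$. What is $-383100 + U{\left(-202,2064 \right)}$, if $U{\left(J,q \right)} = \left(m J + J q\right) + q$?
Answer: $-477592$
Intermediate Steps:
$U{\left(J,q \right)} = q - 1586 J + J q$ ($U{\left(J,q \right)} = \left(- 1586 J + J q\right) + q = q - 1586 J + J q$)
$-383100 + U{\left(-202,2064 \right)} = -383100 - 94492 = -477592$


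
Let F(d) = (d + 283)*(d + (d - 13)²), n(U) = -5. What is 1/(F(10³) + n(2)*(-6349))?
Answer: 1/1251173572 ≈ 7.9925e-10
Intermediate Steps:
F(d) = (283 + d)*(d + (-13 + d)²)
1/(F(10³) + n(2)*(-6349)) = 1/((47827 + (10³)³ - 6906*10³ + 258*(10³)²) - 5*(-6349)) = 1/((47827 + 1000³ - 6906*1000 + 258*1000²) + 31745) = 1/((47827 + 1000000000 - 6906000 + 258*1000000) + 31745) = 1/((47827 + 1000000000 - 6906000 + 258000000) + 31745) = 1/(1251141827 + 31745) = 1/1251173572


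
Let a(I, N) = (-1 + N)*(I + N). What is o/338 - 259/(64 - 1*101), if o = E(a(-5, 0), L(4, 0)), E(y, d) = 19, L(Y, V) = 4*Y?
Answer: 2385/338 ≈ 7.0562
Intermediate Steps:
o = 19
o/338 - 259/(64 - 1*101) = 19/338 - 259/(64 - 1*101) = 19*(1/338) - 259/(64 - 101) = 19/338 - 259/(-37) = 19/338 - 259*(-1/37) = 19/338 + 7 = 2385/338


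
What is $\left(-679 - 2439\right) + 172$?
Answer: $-2946$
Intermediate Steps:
$\left(-679 - 2439\right) + 172 = -3118 + 172 = -2946$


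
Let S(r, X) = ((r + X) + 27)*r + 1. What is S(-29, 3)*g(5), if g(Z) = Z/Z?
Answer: -28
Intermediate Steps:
S(r, X) = 1 + r*(27 + X + r) (S(r, X) = ((X + r) + 27)*r + 1 = (27 + X + r)*r + 1 = r*(27 + X + r) + 1 = 1 + r*(27 + X + r))
g(Z) = 1
S(-29, 3)*g(5) = (1 + (-29)² + 27*(-29) + 3*(-29))*1 = (1 + 841 - 783 - 87)*1 = -28*1 = -28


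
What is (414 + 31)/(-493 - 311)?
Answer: -445/804 ≈ -0.55348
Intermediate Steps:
(414 + 31)/(-493 - 311) = 445/(-804) = 445*(-1/804) = -445/804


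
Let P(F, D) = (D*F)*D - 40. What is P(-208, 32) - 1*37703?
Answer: -250735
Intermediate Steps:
P(F, D) = -40 + F*D**2 (P(F, D) = F*D**2 - 40 = -40 + F*D**2)
P(-208, 32) - 1*37703 = (-40 - 208*32**2) - 1*37703 = (-40 - 208*1024) - 37703 = (-40 - 212992) - 37703 = -213032 - 37703 = -250735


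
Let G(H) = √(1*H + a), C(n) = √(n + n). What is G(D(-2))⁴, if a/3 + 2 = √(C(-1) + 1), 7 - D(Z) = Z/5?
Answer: (7 + 15*√(1 + I*√2))²/25 ≈ 20.778 + 17.81*I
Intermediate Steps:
C(n) = √2*√n (C(n) = √(2*n) = √2*√n)
D(Z) = 7 - Z/5
a = -6 + 3*√(1 + I*√2) (a = -6 + 3*√(√2*√(-1) + 1) = -6 + 3*√(√2*I + 1) = -6 + 3*√(I*√2 + 1) = -6 + 3*√(1 + I*√2) ≈ -2.4937 + 1.815*I)
G(H) = √(-6 + H + 3*√(1 + I*√2)) (G(H) = √(1*H + (-6 + 3*√(1 + I*√2))) = √(H + (-6 + 3*√(1 + I*√2))) = √(-6 + H + 3*√(1 + I*√2)))
G(D(-2))⁴ = (√(-6 + (7 - ⅕*(-2)) + 3*√(1 + I*√2)))⁴ = (√(-6 + (7 + ⅖) + 3*√(1 + I*√2)))⁴ = (√(-6 + 37/5 + 3*√(1 + I*√2)))⁴ = (√(7/5 + 3*√(1 + I*√2)))⁴ = (7/5 + 3*√(1 + I*√2))²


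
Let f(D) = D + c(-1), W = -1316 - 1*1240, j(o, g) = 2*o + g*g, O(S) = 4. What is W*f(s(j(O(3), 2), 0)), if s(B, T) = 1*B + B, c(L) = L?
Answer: -58788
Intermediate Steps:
j(o, g) = g² + 2*o (j(o, g) = 2*o + g² = g² + 2*o)
W = -2556 (W = -1316 - 1240 = -2556)
s(B, T) = 2*B (s(B, T) = B + B = 2*B)
f(D) = -1 + D (f(D) = D - 1 = -1 + D)
W*f(s(j(O(3), 2), 0)) = -2556*(-1 + 2*(2² + 2*4)) = -2556*(-1 + 2*(4 + 8)) = -2556*(-1 + 2*12) = -2556*(-1 + 24) = -2556*23 = -58788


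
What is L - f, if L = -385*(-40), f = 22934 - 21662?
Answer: 14128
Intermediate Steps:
f = 1272
L = 15400
L - f = 15400 - 1*1272 = 15400 - 1272 = 14128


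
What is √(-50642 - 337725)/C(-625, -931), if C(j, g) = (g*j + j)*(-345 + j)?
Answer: -I*√388367/563812500 ≈ -1.1053e-6*I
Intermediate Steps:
C(j, g) = (-345 + j)*(j + g*j) (C(j, g) = (j + g*j)*(-345 + j) = (-345 + j)*(j + g*j))
√(-50642 - 337725)/C(-625, -931) = √(-50642 - 337725)/((-625*(-345 - 625 - 345*(-931) - 931*(-625)))) = √(-388367)/((-625*(-345 - 625 + 321195 + 581875))) = (I*√388367)/((-625*902100)) = (I*√388367)/(-563812500) = (I*√388367)*(-1/563812500) = -I*√388367/563812500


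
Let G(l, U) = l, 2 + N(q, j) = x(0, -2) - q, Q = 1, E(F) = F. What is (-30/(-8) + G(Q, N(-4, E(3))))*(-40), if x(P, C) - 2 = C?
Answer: -190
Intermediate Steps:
x(P, C) = 2 + C
N(q, j) = -2 - q (N(q, j) = -2 + ((2 - 2) - q) = -2 + (0 - q) = -2 - q)
(-30/(-8) + G(Q, N(-4, E(3))))*(-40) = (-30/(-8) + 1)*(-40) = (-30*(-1/8) + 1)*(-40) = (15/4 + 1)*(-40) = (19/4)*(-40) = -190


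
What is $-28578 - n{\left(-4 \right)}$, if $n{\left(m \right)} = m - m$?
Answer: $-28578$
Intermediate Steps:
$n{\left(m \right)} = 0$
$-28578 - n{\left(-4 \right)} = -28578 - 0 = -28578 + 0 = -28578$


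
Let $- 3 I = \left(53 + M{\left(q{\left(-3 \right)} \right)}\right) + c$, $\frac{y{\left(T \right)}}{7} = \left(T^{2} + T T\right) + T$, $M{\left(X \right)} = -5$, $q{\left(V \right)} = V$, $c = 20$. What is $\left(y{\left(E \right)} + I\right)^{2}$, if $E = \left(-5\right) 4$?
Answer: $\frac{266081344}{9} \approx 2.9565 \cdot 10^{7}$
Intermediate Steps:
$E = -20$
$y{\left(T \right)} = 7 T + 14 T^{2}$ ($y{\left(T \right)} = 7 \left(\left(T^{2} + T T\right) + T\right) = 7 \left(\left(T^{2} + T^{2}\right) + T\right) = 7 \left(2 T^{2} + T\right) = 7 \left(T + 2 T^{2}\right) = 7 T + 14 T^{2}$)
$I = - \frac{68}{3}$ ($I = - \frac{\left(53 - 5\right) + 20}{3} = - \frac{48 + 20}{3} = \left(- \frac{1}{3}\right) 68 = - \frac{68}{3} \approx -22.667$)
$\left(y{\left(E \right)} + I\right)^{2} = \left(7 \left(-20\right) \left(1 + 2 \left(-20\right)\right) - \frac{68}{3}\right)^{2} = \left(7 \left(-20\right) \left(1 - 40\right) - \frac{68}{3}\right)^{2} = \left(7 \left(-20\right) \left(-39\right) - \frac{68}{3}\right)^{2} = \left(5460 - \frac{68}{3}\right)^{2} = \left(\frac{16312}{3}\right)^{2} = \frac{266081344}{9}$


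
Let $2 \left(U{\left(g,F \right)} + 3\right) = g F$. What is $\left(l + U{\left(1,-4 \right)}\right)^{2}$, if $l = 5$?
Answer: $0$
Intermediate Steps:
$U{\left(g,F \right)} = -3 + \frac{F g}{2}$ ($U{\left(g,F \right)} = -3 + \frac{g F}{2} = -3 + \frac{F g}{2}$)
$\left(l + U{\left(1,-4 \right)}\right)^{2} = \left(5 - \left(3 + 2 \cdot 1\right)\right)^{2} = \left(5 - 5\right)^{2} = 0^{2} = 0$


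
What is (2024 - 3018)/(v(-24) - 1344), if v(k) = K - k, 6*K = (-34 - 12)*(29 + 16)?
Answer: 994/1665 ≈ 0.59700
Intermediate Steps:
K = -345 (K = ((-34 - 12)*(29 + 16))/6 = (-46*45)/6 = (1/6)*(-2070) = -345)
v(k) = -345 - k
(2024 - 3018)/(v(-24) - 1344) = (2024 - 3018)/((-345 - 1*(-24)) - 1344) = -994/((-345 + 24) - 1344) = -994/(-321 - 1344) = -994/(-1665) = -994*(-1/1665) = 994/1665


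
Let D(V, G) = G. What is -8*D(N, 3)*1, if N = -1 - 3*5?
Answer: -24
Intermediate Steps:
N = -16 (N = -1 - 15 = -16)
-8*D(N, 3)*1 = -8*3*1 = -24*1 = -24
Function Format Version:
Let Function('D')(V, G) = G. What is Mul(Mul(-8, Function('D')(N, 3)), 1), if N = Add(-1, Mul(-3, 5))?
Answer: -24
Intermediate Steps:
N = -16 (N = Add(-1, -15) = -16)
Mul(Mul(-8, Function('D')(N, 3)), 1) = Mul(Mul(-8, 3), 1) = Mul(-24, 1) = -24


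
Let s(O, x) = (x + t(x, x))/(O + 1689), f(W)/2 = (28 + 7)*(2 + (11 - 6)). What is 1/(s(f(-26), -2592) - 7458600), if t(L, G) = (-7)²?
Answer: -2179/16252291943 ≈ -1.3407e-7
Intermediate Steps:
t(L, G) = 49
f(W) = 490 (f(W) = 2*((28 + 7)*(2 + (11 - 6))) = 2*(35*(2 + 5)) = 2*(35*7) = 2*245 = 490)
s(O, x) = (49 + x)/(1689 + O) (s(O, x) = (x + 49)/(O + 1689) = (49 + x)/(1689 + O))
1/(s(f(-26), -2592) - 7458600) = 1/((49 - 2592)/(1689 + 490) - 7458600) = 1/(-2543/2179 - 7458600) = 1/(-16252291943/2179) = -2179/16252291943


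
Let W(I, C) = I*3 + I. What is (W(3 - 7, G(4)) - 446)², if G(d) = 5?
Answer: 213444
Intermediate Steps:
W(I, C) = 4*I (W(I, C) = 3*I + I = 4*I)
(W(3 - 7, G(4)) - 446)² = (4*(3 - 7) - 446)² = (4*(-4) - 446)² = (-16 - 446)² = (-462)² = 213444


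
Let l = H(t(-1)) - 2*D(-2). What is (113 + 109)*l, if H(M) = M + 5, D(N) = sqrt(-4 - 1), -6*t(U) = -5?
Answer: 1295 - 444*I*sqrt(5) ≈ 1295.0 - 992.81*I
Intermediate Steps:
t(U) = 5/6 (t(U) = -1/6*(-5) = 5/6)
D(N) = I*sqrt(5) (D(N) = sqrt(-5) = I*sqrt(5))
H(M) = 5 + M
l = 35/6 - 2*I*sqrt(5) (l = (5 + 5/6) - 2*I*sqrt(5) = 35/6 - 2*I*sqrt(5) ≈ 5.8333 - 4.4721*I)
(113 + 109)*l = (113 + 109)*(35/6 - 2*I*sqrt(5)) = 222*(35/6 - 2*I*sqrt(5)) = 1295 - 444*I*sqrt(5)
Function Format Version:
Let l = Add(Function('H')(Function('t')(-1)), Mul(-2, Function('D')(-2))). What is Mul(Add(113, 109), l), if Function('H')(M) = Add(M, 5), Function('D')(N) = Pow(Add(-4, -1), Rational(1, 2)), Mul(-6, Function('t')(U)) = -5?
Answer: Add(1295, Mul(-444, I, Pow(5, Rational(1, 2)))) ≈ Add(1295.0, Mul(-992.81, I))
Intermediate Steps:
Function('t')(U) = Rational(5, 6) (Function('t')(U) = Mul(Rational(-1, 6), -5) = Rational(5, 6))
Function('D')(N) = Mul(I, Pow(5, Rational(1, 2))) (Function('D')(N) = Pow(-5, Rational(1, 2)) = Mul(I, Pow(5, Rational(1, 2))))
Function('H')(M) = Add(5, M)
l = Add(Rational(35, 6), Mul(-2, I, Pow(5, Rational(1, 2)))) (l = Add(Add(5, Rational(5, 6)), Mul(-2, Mul(I, Pow(5, Rational(1, 2))))) = Add(Rational(35, 6), Mul(-2, I, Pow(5, Rational(1, 2)))) ≈ Add(5.8333, Mul(-4.4721, I)))
Mul(Add(113, 109), l) = Mul(Add(113, 109), Add(Rational(35, 6), Mul(-2, I, Pow(5, Rational(1, 2))))) = Mul(222, Add(Rational(35, 6), Mul(-2, I, Pow(5, Rational(1, 2))))) = Add(1295, Mul(-444, I, Pow(5, Rational(1, 2))))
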